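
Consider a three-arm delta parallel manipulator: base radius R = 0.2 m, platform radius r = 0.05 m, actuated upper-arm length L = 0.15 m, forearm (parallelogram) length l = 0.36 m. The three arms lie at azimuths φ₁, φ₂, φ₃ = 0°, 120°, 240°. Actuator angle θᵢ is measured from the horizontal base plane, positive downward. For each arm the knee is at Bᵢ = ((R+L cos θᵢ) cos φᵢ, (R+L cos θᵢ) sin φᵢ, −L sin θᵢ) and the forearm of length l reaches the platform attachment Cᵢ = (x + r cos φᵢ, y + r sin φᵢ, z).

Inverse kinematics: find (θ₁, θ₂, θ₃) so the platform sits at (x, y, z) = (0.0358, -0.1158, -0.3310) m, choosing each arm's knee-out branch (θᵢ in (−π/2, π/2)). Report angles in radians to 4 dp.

θ₁ = 0.6111, θ₂ = 1.3091, θ₃ = 0.3494

φ1=0.0° → target in arm frame (0.0358, -0.1158)
  e−x'=0.1142;  (l²−L²−(e−x')²−y'²−z²)/2L = -0.0964
  γ=atan2(-0.3310,0.1142)=-1.2386;  ψ=arccos(-0.2752)=1.8496;  θ1=γ+ψ≈0.6111
φ2=120.0° → target in arm frame (-0.1182, 0.0269)
  A=0.2682, B=-0.3310, C=(l²−L²−A²−y'²−z²)/(2L)=-0.2504
  γ=atan2(-0.3310,0.2682)=-0.8898;  ψ=arccos(-0.5877)=2.1990;  θ2=γ+ψ≈1.3091
φ3=240.0° → target in arm frame (0.0824, 0.0889)
  A=0.0676, B=-0.3310, C=(l²−L²−A²−y'²−z²)/(2L)=-0.0498
  θ3 = atan2(B,A) + arccos(C/0.3378) = 0.3494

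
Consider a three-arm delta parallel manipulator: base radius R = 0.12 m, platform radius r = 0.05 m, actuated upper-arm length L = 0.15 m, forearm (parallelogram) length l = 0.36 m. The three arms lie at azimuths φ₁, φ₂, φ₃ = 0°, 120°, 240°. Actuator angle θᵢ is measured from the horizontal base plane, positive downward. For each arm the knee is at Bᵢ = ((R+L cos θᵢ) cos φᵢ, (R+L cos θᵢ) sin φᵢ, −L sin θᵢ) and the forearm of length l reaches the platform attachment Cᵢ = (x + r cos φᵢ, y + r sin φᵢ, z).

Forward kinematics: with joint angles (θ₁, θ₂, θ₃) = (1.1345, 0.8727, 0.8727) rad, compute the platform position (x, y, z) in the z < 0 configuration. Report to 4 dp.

S1 = (0.1334·cos0.0°, 0.1334·sin0.0°, -0.1359) = (0.1334, 0.0000, -0.1359)
φ2=120.0°: virtual centre (-0.0832, 0.1441, -0.1149), radius l
φ3=240.0°: virtual centre (-0.0832, -0.1441, -0.1149), radius l
|S₂|²−|S₁|² = 0.0046;  |S₃|²−|S₁|² = 0.0046
[-0.4332 0.2882 0.0421]·P = 0.0046;  [-0.4332 -0.2882 0.0421]·P = 0.0046
Cramer: x(z) = -0.0107+0.0971z;  y(z) = 0.0000-0.0000z
into |P−S₁|² = l²: 1.0094z² + 0.2439z + -0.0904 = 0;  Δ = 0.4244;  z = -0.4435 or 0.2019 → z<0 root = -0.4435
x = -0.0538, y = 0.0000

(-0.0538, 0.0000, -0.4435)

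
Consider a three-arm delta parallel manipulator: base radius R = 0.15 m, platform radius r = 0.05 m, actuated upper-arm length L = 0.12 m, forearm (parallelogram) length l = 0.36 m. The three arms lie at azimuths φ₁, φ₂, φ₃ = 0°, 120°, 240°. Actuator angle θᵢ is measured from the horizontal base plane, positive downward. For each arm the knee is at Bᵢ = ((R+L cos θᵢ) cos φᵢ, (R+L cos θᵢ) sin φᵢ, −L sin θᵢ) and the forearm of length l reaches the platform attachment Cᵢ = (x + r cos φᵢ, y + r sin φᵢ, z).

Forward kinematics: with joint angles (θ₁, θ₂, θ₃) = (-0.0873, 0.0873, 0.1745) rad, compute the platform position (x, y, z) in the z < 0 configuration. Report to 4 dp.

φ1=0.0°: virtual centre (0.2195, 0.0000, 0.0105), radius l
O2 = (0.2195·cos120.0°, 0.2195·sin120.0°, -0.0105) = (-0.1098, 0.1901, -0.0105)
O3 = (0.2182·cos240.0°, 0.2182·sin240.0°, -0.0208) = (-0.1091, -0.1889, -0.0208)
|O₂|²−|O₁|² = 0.0000;  |O₃|²−|O₁|² = -0.0003
linear system: -0.6586x+0.3803y = 0.0000−-0.0419z; -0.6573x+-0.3779y = -0.0003−-0.0626z
det = 0.4988;  x = 0.0002+-0.0794z,  y = 0.0004+-0.0275z
quadratic in z: (1.0071)z²+(0.0139)z+(-0.0814)=0, √Δ=0.5727 → z ∈ {-0.2913, 0.2775}; z = -0.2913 (taking z<0)
x = 0.0233, y = 0.0084

(0.0233, 0.0084, -0.2913)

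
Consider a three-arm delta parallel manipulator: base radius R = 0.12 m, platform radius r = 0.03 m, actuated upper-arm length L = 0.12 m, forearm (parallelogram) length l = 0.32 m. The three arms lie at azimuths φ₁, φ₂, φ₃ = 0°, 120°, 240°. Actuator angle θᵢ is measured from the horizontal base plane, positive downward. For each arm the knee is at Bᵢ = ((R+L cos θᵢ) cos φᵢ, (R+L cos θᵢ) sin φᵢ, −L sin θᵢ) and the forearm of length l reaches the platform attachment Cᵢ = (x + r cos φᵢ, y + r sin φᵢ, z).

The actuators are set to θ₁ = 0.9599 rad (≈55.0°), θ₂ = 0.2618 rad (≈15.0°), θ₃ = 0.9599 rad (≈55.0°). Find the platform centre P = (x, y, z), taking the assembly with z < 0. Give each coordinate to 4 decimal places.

centre 1 = (0.1588·cos0.0°, 0.1588·sin0.0°, -0.0983) = (0.1588, 0.0000, -0.0983)
φ2=120.0°: virtual centre (-0.1030, 0.1783, -0.0311), radius l
centre 3 = (0.1588·cos240.0°, 0.1588·sin240.0°, -0.0983) = (-0.0794, -0.1376, -0.0983)
subtract pairs → two planes through P
plane₁₂: -0.5236x+0.3566y+0.1345z = 0.0085
det = 0.3140;  x = -0.0074+0.1178z,  y = 0.0129+-0.2041z
sphere 1 gives Az²+Bz+C=0 with A=1.0555, B=0.1522, C=-0.0649;  B²−4AC=0.2973;  roots -0.3304, 0.1862;  negative root z = -0.3304
x = -0.0464, y = 0.0803

(-0.0464, 0.0803, -0.3304)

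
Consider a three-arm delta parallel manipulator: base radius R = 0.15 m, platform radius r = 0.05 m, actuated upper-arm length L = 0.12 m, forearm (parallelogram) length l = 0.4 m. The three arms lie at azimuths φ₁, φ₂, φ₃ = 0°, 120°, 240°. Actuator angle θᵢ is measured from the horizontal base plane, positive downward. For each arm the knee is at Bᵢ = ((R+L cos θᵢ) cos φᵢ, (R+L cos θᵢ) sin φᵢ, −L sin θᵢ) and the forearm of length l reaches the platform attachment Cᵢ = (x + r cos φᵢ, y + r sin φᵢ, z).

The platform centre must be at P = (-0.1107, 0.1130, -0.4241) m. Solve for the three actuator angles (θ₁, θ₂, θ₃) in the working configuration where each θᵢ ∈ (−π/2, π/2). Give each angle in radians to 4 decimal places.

rotate P by −φ1: (-0.1107, 0.1130, -0.4241)
  A=0.2107, B=-0.4241, C=(l²−L²−A²−y'²−z²)/(2L)=-0.3809
  θ1 = atan2(B,A) + arccos(C/0.4736) = 1.3958
arm 2 (φ=120.0°): x'=0.1532, y'=0.0394
  e−x'=-0.0532;  (l²−L²−(e−x')²−y'²−z²)/2L = -0.1610
  θ2 = atan2(B,A) + arccos(C/0.4274) = 0.2614
φ3=240.0° → target in arm frame (-0.0425, -0.1524)
  e−x'=0.1425;  (l²−L²−(e−x')²−y'²−z²)/2L = -0.3241
  √(A²+B²)=0.4474;  θ3 = -1.2466+2.3810 ≈ 1.1344

θ₁ = 1.3958, θ₂ = 0.2614, θ₃ = 1.1344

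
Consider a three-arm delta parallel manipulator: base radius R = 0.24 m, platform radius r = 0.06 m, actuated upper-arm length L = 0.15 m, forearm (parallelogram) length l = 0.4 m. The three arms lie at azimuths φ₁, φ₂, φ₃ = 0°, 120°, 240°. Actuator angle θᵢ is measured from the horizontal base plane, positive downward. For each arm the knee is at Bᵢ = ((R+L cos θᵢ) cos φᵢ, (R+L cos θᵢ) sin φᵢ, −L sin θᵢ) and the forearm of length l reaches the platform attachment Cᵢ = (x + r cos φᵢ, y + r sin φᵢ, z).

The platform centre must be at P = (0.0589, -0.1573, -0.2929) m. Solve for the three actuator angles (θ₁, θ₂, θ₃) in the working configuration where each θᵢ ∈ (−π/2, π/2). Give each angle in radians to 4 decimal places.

θ₁ = 0.2623, θ₂ = 1.3964, θ₃ = -0.0872

rotate P by −φ1: (0.0589, -0.1573, -0.2929)
  A cos θ + B sin θ = C:  0.1211·cos θ + -0.2929·sin θ = 0.0410
  γ=atan2(-0.2929,0.1211)=-1.1787;  ψ=arccos(0.1294)=1.4411;  θ1=γ+ψ≈0.2623
rotate P by −φ2: (-0.1657, 0.0276, -0.2929)
  A cos θ + B sin θ = C:  0.3457·cos θ + -0.2929·sin θ = -0.2285
  θ2 = atan2(B,A) + arccos(C/0.4531) = 1.3964
φ3=240.0° → target in arm frame (0.1068, 0.1297)
  A=0.0732, B=-0.2929, C=(l²−L²−A²−y'²−z²)/(2L)=0.0985
  θ3 = atan2(B,A) + arccos(C/0.3019) = -0.0872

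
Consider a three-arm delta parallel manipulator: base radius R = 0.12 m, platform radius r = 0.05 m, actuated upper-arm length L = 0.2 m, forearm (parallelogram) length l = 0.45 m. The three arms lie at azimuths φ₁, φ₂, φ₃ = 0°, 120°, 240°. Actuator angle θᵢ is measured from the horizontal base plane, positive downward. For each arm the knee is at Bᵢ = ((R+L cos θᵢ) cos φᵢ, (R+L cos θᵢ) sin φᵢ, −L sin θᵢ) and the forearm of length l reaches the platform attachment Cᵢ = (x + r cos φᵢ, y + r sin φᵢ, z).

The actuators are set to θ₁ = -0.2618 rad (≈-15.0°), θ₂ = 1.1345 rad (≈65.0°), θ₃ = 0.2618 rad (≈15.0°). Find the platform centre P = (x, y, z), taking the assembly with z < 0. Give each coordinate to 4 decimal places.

(0.1961, -0.1780, -0.3561)

S1 = (0.2632·cos0.0°, 0.2632·sin0.0°, 0.0518) = (0.2632, 0.0000, 0.0518)
S2 = (0.1545·cos120.0°, 0.1545·sin120.0°, -0.1813) = (-0.0773, 0.1338, -0.1813)
φ3=240.0°: virtual centre (-0.1316, -0.2279, -0.0518), radius l
subtract pairs → two planes through P
linear system: -0.6809x+0.2676y = -0.0152−-0.4661z; -0.7896x+-0.4559y = 0.0000−-0.2071z
det = 0.5217;  x = 0.0133+-0.5135z,  y = -0.0230+0.4351z
sphere 1 gives Az²+Bz+C=0 with A=1.4530, B=0.1331, C=-0.1368;  B²−4AC=0.8130;  roots -0.3561, 0.2645;  negative root z = -0.3561
x = 0.1961, y = -0.1780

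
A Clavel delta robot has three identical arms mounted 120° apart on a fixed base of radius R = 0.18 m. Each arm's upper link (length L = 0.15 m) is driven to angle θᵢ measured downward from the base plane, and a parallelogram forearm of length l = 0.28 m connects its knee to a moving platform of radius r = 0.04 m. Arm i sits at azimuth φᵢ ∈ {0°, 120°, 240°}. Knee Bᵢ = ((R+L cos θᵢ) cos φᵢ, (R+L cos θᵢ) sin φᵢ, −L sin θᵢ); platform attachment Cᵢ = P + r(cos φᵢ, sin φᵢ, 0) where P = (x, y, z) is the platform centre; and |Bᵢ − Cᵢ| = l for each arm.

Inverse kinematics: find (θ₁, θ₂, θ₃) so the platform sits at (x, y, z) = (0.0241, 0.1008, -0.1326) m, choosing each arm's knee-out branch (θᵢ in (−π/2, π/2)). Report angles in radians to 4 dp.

θ₁ = 0.4359, θ₂ = -0.2613, θ₃ = 1.3090

arm 1 (φ=0.0°): x'=0.0241, y'=0.1008
  A cos θ + B sin θ = C:  0.1159·cos θ + -0.1326·sin θ = 0.0491
  √(A²+B²)=0.1761;  θ1 = -0.8525+1.2884 ≈ 0.4359
arm 2 (φ=120.0°): x'=0.0752, y'=-0.0713
  e−x'=0.0648;  (l²−L²−(e−x')²−y'²−z²)/2L = 0.0968
  γ=atan2(-0.1326,0.0648)=-1.1165;  ψ=arccos(0.6561)=0.8552;  θ2=γ+ψ≈-0.2613
rotate P by −φ3: (-0.0993, -0.0295, -0.1326)
  e−x'=0.2393;  (l²−L²−(e−x')²−y'²−z²)/2L = -0.0661
  √(A²+B²)=0.2736;  θ3 = -0.5059+1.8149 ≈ 1.3090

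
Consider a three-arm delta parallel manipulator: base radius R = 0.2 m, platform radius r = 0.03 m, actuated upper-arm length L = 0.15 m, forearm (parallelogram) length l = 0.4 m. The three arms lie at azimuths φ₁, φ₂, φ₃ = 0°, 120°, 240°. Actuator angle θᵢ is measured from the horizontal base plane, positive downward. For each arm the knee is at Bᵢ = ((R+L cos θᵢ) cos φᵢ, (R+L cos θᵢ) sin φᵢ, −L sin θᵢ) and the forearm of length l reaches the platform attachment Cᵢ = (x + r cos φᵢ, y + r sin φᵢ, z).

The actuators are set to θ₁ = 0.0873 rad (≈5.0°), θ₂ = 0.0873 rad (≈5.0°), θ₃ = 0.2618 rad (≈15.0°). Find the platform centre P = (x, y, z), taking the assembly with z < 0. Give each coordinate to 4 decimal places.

(0.0080, 0.0138, -0.2637)

arm 1 at φ=0.0°: ρ1 = 0.3194;  S1 = (0.3194, 0.0000, -0.0131)
φ2=120.0°: virtual centre (-0.1597, 0.2766, -0.0131), radius l
arm 3 at φ=240.0°: ρ3 = 0.3149;  S3 = (-0.1574, -0.2727, -0.0388)
|S₂|²−|S₁|² = 0.0000;  |S₃|²−|S₁|² = -0.0015
[-0.9583 0.5533 0.0000]·P = 0.0000;  [-0.9537 -0.5454 -0.0515]·P = -0.0015
Cramer: x(z) = 0.0008-0.0271z;  y(z) = 0.0014-0.0470z
sphere 1 gives Az²+Bz+C=0 with A=1.0029, B=0.0433, C=-0.0583;  B²−4AC=0.2358;  roots -0.2637, 0.2205;  negative root z = -0.2637
x = 0.0080, y = 0.0138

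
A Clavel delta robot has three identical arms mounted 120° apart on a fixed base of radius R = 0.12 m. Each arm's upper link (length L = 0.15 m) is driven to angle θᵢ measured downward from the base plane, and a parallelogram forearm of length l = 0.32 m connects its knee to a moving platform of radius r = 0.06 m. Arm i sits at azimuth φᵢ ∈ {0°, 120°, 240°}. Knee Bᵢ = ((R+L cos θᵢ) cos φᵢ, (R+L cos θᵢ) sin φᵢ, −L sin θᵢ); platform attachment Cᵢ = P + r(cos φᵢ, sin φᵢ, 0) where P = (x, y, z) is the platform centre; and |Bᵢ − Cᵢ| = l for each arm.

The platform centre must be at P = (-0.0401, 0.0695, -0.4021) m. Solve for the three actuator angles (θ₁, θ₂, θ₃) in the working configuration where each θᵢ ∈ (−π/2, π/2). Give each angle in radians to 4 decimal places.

θ₁ = 1.1344, θ₂ = 0.6982, θ₃ = 1.1346

rotate P by −φ1: (-0.0401, 0.0695, -0.4021)
  A=0.1001, B=-0.4021, C=(l²−L²−A²−y'²−z²)/(2L)=-0.3221
  √(A²+B²)=0.4144;  θ1 = -1.3268+2.4613 ≈ 1.1344
φ2=120.0° → target in arm frame (0.0802, 0.0000)
  e−x'=-0.0202;  (l²−L²−(e−x')²−y'²−z²)/2L = -0.2740
  √(A²+B²)=0.4026;  θ2 = -1.6211+2.3193 ≈ 0.6982
rotate P by −φ3: (-0.0401, -0.0695, -0.4021)
  A=0.1001, B=-0.4021, C=(l²−L²−A²−y'²−z²)/(2L)=-0.3221
  γ=atan2(-0.4021,0.1001)=-1.3267;  ψ=arccos(-0.7774)=2.4613;  θ3=γ+ψ≈1.1346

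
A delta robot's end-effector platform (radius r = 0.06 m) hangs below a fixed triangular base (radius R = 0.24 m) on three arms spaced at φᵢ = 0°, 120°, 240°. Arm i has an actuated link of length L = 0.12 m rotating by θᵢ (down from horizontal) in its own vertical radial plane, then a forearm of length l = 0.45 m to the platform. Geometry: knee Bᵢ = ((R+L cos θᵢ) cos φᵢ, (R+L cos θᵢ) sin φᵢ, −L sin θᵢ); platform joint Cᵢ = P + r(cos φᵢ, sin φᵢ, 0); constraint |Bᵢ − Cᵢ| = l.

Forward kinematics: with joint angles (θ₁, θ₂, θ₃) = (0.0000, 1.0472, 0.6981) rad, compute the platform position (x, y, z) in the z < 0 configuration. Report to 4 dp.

φ1=0.0°: virtual centre (0.3000, 0.0000, 0.0000), radius l
S2 = (0.2400·cos120.0°, 0.2400·sin120.0°, -0.1039) = (-0.1200, 0.2078, -0.1039)
S3 = (0.2719·cos240.0°, 0.2719·sin240.0°, -0.0771) = (-0.1360, -0.2355, -0.0771)
eliminate P² terms by subtracting sphere 1 from 2 and 3
linear system: -0.8400x+0.4157y = -0.0216−-0.2078z; -0.8719x+-0.4710y = -0.0101−-0.1543z
Cramer: x(z) = 0.0190-0.2137z;  y(z) = -0.0136+0.0681z
quadratic in z: (1.0503)z²+(0.1183)z+(-0.1233)=0, √Δ=0.7295 → z ∈ {-0.4036, 0.2910}; z = -0.4036 (taking z<0)
x = 0.1052, y = -0.0411

(0.1052, -0.0411, -0.4036)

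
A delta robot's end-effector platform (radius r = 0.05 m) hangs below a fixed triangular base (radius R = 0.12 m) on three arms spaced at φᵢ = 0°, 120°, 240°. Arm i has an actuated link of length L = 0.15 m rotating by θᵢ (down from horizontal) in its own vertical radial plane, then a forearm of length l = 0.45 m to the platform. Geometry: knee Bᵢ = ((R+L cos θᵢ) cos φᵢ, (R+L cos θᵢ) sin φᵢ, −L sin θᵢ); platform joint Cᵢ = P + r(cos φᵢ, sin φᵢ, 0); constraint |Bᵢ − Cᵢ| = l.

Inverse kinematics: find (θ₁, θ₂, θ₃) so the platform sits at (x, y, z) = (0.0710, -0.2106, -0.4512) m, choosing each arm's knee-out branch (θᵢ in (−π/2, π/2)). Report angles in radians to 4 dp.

θ₁ = 0.5236, θ₂ = 1.3089, θ₃ = 0.2618

φ1=0.0° → target in arm frame (0.0710, -0.2106)
  e−x'=-0.0010;  (l²−L²−(e−x')²−y'²−z²)/2L = -0.2264
  γ=atan2(-0.4512,-0.0010)=-1.5730;  ψ=arccos(-0.5019)=2.0966;  θ1=γ+ψ≈0.5236
arm 2 (φ=120.0°): x'=-0.2179, y'=0.0438
  e−x'=0.2879;  (l²−L²−(e−x')²−y'²−z²)/2L = -0.3613
  γ=atan2(-0.4512,0.2879)=-1.0029;  ψ=arccos(-0.6750)=2.3117;  θ2=γ+ψ≈1.3089
rotate P by −φ3: (0.1469, 0.1668, -0.4512)
  A=-0.0769, B=-0.4512, C=(l²−L²−A²−y'²−z²)/(2L)=-0.1910
  γ=atan2(-0.4512,-0.0769)=-1.7396;  ψ=arccos(-0.4174)=2.0014;  θ3=γ+ψ≈0.2618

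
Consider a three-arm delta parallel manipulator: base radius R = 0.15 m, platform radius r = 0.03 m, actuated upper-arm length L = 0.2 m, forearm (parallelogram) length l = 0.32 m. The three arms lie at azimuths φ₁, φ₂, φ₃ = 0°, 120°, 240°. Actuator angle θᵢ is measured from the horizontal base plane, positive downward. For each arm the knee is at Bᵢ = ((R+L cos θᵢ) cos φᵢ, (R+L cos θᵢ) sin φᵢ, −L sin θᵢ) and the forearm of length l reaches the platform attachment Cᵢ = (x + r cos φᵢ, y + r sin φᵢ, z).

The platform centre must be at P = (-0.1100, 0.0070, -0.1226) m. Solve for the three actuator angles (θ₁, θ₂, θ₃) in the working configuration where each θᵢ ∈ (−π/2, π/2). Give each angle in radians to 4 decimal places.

φ1=0.0° → target in arm frame (-0.1100, 0.0070)
  A=0.2300, B=-0.1226, C=(l²−L²−A²−y'²−z²)/(2L)=-0.0139
  γ=atan2(-0.1226,0.2300)=-0.4897;  ψ=arccos(-0.0535)=1.6243;  θ1=γ+ψ≈1.1346
φ2=120.0° → target in arm frame (0.0611, 0.0918)
  e−x'=0.0589;  (l²−L²−(e−x')²−y'²−z²)/2L = 0.0887
  √(A²+B²)=0.1360;  θ2 = -1.1227+0.8606 ≈ -0.2621
arm 3 (φ=240.0°): x'=0.0489, y'=-0.0988
  A cos θ + B sin θ = C:  0.0711·cos θ + -0.1226·sin θ = 0.0814
  θ3 = atan2(B,A) + arccos(C/0.1417) = -0.0867

θ₁ = 1.1346, θ₂ = -0.2621, θ₃ = -0.0867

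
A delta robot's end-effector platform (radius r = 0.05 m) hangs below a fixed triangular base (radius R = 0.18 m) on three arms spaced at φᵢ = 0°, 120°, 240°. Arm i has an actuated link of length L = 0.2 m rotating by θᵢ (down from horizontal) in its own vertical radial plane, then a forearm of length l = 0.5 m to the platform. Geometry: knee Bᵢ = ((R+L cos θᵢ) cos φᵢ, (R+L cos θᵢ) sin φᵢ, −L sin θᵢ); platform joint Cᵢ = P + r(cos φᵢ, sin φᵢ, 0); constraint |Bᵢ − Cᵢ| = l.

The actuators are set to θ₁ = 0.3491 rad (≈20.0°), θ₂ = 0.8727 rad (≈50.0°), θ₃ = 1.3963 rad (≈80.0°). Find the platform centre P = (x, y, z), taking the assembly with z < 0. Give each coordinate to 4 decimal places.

(0.1784, 0.1198, -0.5334)

arm 1 at φ=0.0°: ρ1 = 0.3179;  O1 = (0.3179, 0.0000, -0.0684)
arm 2 at φ=120.0°: ρ2 = 0.2586;  O2 = (-0.1293, 0.2239, -0.1532)
O3 = (0.1647·cos240.0°, 0.1647·sin240.0°, -0.1970) = (-0.0824, -0.1427, -0.1970)
|O₂|²−|O₁|² = -0.0154;  |O₃|²−|O₁|² = -0.0398
linear system: -0.8944x+0.4478y = -0.0154−-0.1696z; -0.8006x+-0.2853y = -0.0398−-0.2571z
Cramer: x(z) = 0.0362-0.2665z;  y(z) = 0.0379-0.1535z
quadratic in z: (1.0945)z²+(0.2753)z+(-0.1645)=0, √Δ=0.8923 → z ∈ {-0.5334, 0.2818}; z = -0.5334 (taking z<0)
x = 0.1784, y = 0.1198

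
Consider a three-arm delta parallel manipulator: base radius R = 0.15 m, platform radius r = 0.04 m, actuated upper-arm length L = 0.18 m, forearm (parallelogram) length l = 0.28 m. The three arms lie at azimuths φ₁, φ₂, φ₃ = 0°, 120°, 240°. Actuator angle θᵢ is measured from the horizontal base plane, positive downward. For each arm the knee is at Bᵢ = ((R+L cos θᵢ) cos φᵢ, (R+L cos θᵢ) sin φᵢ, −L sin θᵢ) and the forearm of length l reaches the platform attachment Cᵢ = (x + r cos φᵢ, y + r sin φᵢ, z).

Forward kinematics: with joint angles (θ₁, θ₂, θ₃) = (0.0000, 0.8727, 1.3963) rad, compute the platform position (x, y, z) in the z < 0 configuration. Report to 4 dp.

arm 1 at φ=0.0°: (R−r)+L cos θ1 = 0.2900;  S1 = (0.2900, 0.0000, 0.0000)
φ2=120.0°: virtual centre (-0.1128, 0.1955, -0.1379), radius l
S3 = (0.1413·cos240.0°, 0.1413·sin240.0°, -0.1773) = (-0.0706, -0.1223, -0.1773)
eliminate P² terms by subtracting sphere 1 from 2 and 3
plane₁₂: -0.8057x+0.3909y+-0.2758z = -0.0141
Cramer: x(z) = 0.0339-0.4301z;  y(z) = 0.0337-0.1811z
quadratic in z: (1.2178)z²+(0.2081)z+(-0.0117)=0, √Δ=0.3166 → z ∈ {-0.2154, 0.0446}; z = -0.2154 (taking z<0)
x = 0.1266, y = 0.0727

(0.1266, 0.0727, -0.2154)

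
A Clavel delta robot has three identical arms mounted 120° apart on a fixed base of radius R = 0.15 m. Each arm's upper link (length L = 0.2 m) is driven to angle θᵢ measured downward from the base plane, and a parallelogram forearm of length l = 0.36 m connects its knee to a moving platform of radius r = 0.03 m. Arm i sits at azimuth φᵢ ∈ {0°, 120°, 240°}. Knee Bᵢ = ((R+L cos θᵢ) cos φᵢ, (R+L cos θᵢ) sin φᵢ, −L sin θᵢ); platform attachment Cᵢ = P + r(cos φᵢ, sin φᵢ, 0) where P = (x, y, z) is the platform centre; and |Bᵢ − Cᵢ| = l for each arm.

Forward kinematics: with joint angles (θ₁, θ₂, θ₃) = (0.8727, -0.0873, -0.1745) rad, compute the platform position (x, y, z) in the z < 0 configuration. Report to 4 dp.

S1 = (0.2486·cos0.0°, 0.2486·sin0.0°, -0.1532) = (0.2486, 0.0000, -0.1532)
arm 2 at φ=120.0°: ρ2 = 0.3192;  S2 = (-0.1596, 0.2765, 0.0174)
S3 = (0.3170·cos240.0°, 0.3170·sin240.0°, 0.0347) = (-0.1585, -0.2745, 0.0347)
eliminate P² terms by subtracting sphere 1 from 2 and 3
linear system: -0.8163x+0.5529y = 0.0170−0.3413z; -0.8141x+-0.5490y = 0.0164−0.3759z
det = 0.8983;  x = -0.0205+0.4400z,  y = 0.0005+0.0323z
into |P−S₁|² = l²: 1.1946z² + 0.0697z + -0.0338 = 0;  Δ = 0.1661;  z = -0.1998 or 0.1414 → z<0 root = -0.1998
x = -0.1084, y = -0.0060

(-0.1084, -0.0060, -0.1998)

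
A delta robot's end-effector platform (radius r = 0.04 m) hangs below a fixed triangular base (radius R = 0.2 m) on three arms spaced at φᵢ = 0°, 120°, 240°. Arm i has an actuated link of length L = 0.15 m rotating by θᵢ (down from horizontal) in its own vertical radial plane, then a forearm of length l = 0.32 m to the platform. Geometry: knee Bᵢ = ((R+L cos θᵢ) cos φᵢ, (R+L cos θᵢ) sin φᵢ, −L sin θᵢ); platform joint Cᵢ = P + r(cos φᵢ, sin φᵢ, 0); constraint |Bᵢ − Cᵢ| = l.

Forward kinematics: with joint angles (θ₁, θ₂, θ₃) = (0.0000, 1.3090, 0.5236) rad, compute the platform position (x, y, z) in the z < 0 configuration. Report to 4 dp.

(0.0861, -0.0791, -0.2145)

arm 1 at φ=0.0°: e+L cos θ1 = 0.3100;  O1 = (0.3100, 0.0000, 0.0000)
φ2=120.0°: virtual centre (-0.0994, 0.1722, -0.1449), radius l
φ3=240.0°: virtual centre (-0.1450, -0.2511, -0.0750), radius l
subtract pairs → two planes through P
linear system: -0.8188x+0.3444y = -0.0356−-0.2898z; -0.9099x+-0.5021y = -0.0064−-0.1500z
Cramer: x(z) = 0.0277-0.2721z;  y(z) = -0.0374+0.1944z
sphere 1 gives Az²+Bz+C=0 with A=1.1119, B=0.1391, C=-0.0213;  B²−4AC=0.1141;  roots -0.2145, 0.0894;  negative root z = -0.2145
x = 0.0861, y = -0.0791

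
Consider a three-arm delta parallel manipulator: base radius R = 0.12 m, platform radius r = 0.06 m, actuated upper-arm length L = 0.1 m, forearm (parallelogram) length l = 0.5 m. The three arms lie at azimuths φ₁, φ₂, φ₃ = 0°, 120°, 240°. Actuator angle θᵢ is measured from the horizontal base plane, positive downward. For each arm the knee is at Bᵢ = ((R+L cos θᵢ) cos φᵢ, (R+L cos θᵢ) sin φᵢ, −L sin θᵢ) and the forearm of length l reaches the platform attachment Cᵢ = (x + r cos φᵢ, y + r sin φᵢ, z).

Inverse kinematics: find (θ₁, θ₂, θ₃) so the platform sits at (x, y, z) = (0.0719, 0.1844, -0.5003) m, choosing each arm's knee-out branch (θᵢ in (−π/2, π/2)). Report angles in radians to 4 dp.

θ₁ = 0.4363, θ₂ = 0.2619, θ₃ = 1.2219

arm 1 (φ=0.0°): x'=0.0719, y'=0.1844
  A=-0.0119, B=-0.5003, C=(l²−L²−A²−y'²−z²)/(2L)=-0.2222
  θ1 = atan2(B,A) + arccos(C/0.5004) = 0.4363
φ2=120.0° → target in arm frame (0.1237, -0.1545)
  A=-0.0637, B=-0.5003, C=(l²−L²−A²−y'²−z²)/(2L)=-0.1911
  √(A²+B²)=0.5043;  θ2 = -1.6975+1.9595 ≈ 0.2619
φ3=240.0° → target in arm frame (-0.1956, -0.0299)
  e−x'=0.2556;  (l²−L²−(e−x')²−y'²−z²)/2L = -0.3828
  √(A²+B²)=0.5618;  θ3 = -1.0984+2.3203 ≈ 1.2219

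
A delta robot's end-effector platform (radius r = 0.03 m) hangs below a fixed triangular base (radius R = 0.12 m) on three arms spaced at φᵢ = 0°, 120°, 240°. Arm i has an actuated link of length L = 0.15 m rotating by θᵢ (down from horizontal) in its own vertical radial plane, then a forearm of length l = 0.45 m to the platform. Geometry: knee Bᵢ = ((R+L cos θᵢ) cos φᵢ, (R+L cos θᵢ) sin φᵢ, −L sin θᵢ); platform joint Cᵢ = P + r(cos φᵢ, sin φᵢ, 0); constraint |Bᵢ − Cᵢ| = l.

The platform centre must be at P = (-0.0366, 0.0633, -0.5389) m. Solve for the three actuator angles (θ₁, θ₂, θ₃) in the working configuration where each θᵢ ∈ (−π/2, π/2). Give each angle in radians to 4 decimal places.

θ₁ = 1.1342, θ₂ = 0.7851, θ₃ = 1.1340

φ1=0.0° → target in arm frame (-0.0366, 0.0633)
  e−x'=0.1266;  (l²−L²−(e−x')²−y'²−z²)/2L = -0.4348
  γ=atan2(-0.5389,0.1266)=-1.3401;  ψ=arccos(-0.7855)=2.4743;  θ1=γ+ψ≈1.1342
arm 2 (φ=120.0°): x'=0.0731, y'=0.0000
  A=0.0169, B=-0.5389, C=(l²−L²−A²−y'²−z²)/(2L)=-0.3690
  γ=atan2(-0.5389,0.0169)=-1.5395;  ψ=arccos(-0.6844)=2.3246;  θ2=γ+ψ≈0.7851
arm 3 (φ=240.0°): x'=-0.0365, y'=-0.0633
  A cos θ + B sin θ = C:  0.1265·cos θ + -0.5389·sin θ = -0.4348
  γ=atan2(-0.5389,0.1265)=-1.3402;  ψ=arccos(-0.7854)=2.4742;  θ3=γ+ψ≈1.1340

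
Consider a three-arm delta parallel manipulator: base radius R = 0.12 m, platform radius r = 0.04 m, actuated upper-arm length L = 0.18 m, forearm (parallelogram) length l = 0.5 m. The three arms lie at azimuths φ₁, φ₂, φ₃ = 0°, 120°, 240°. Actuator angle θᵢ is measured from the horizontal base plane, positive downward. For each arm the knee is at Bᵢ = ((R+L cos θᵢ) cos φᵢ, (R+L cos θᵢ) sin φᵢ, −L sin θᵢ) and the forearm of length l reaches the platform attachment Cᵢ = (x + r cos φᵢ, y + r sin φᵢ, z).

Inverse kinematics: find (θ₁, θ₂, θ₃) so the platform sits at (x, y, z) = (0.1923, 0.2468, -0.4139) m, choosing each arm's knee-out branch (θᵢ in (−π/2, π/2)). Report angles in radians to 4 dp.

θ₁ = -0.0876, θ₂ = 0.1745, θ₃ = 1.3089

φ1=0.0° → target in arm frame (0.1923, 0.2468)
  A cos θ + B sin θ = C:  -0.1123·cos θ + -0.4139·sin θ = -0.0757
  θ1 = atan2(B,A) + arccos(C/0.4289) = -0.0876
φ2=120.0° → target in arm frame (0.1176, -0.2899)
  A=-0.0376, B=-0.4139, C=(l²−L²−A²−y'²−z²)/(2L)=-0.1089
  θ2 = atan2(B,A) + arccos(C/0.4156) = 0.1745
rotate P by −φ3: (-0.3099, 0.0431, -0.4139)
  e−x'=0.3899;  (l²−L²−(e−x')²−y'²−z²)/2L = -0.2988
  √(A²+B²)=0.5686;  θ3 = -0.8153+2.1242 ≈ 1.3089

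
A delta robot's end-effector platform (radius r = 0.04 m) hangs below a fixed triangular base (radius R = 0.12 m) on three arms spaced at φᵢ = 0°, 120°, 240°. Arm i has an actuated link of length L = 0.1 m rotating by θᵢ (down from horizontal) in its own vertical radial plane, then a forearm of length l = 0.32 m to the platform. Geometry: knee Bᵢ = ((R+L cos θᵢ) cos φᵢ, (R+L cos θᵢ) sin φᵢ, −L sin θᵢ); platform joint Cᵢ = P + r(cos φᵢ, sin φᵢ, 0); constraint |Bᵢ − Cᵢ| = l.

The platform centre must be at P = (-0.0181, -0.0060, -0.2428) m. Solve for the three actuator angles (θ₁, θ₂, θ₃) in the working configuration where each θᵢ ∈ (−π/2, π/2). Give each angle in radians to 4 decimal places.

arm 1 (φ=0.0°): x'=-0.0181, y'=-0.0060
  A=0.0981, B=-0.2428, C=(l²−L²−A²−y'²−z²)/(2L)=0.1189
  √(A²+B²)=0.2619;  θ1 = -1.1868+1.0993 ≈ -0.0875
φ2=120.0° → target in arm frame (0.0039, 0.0187)
  A=0.0761, B=-0.2428, C=(l²−L²−A²−y'²−z²)/(2L)=0.1365
  √(A²+B²)=0.2545;  θ2 = -1.2669+1.0046 ≈ -0.2623
φ3=240.0° → target in arm frame (0.0142, -0.0127)
  e−x'=0.0658;  (l²−L²−(e−x')²−y'²−z²)/2L = 0.1448
  √(A²+B²)=0.2515;  θ3 = -1.3063+0.9573 ≈ -0.3490

θ₁ = -0.0875, θ₂ = -0.2623, θ₃ = -0.3490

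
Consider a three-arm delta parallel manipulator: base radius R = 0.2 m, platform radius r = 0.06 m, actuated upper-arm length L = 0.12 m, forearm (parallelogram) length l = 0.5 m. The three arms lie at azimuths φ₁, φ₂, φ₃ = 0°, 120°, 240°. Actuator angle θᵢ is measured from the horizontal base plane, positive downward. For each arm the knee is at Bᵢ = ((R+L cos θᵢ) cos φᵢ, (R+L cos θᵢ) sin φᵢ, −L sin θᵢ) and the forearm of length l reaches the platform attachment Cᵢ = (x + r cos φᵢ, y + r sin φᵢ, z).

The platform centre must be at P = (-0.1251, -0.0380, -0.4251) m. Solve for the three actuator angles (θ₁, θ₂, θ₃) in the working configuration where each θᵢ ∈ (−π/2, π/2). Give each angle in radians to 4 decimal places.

arm 1 (φ=0.0°): x'=-0.1251, y'=-0.0380
  e−x'=0.2651;  (l²−L²−(e−x')²−y'²−z²)/2L = -0.0701
  √(A²+B²)=0.5010;  θ1 = -1.0132+1.7112 ≈ 0.6981
rotate P by −φ2: (0.0296, 0.1273, -0.4251)
  e−x'=0.1104;  (l²−L²−(e−x')²−y'²−z²)/2L = 0.1104
  θ2 = atan2(B,A) + arccos(C/0.4392) = -0.0001
φ3=240.0° → target in arm frame (0.0955, -0.0893)
  e−x'=0.0445;  (l²−L²−(e−x')²−y'²−z²)/2L = 0.1872
  γ=atan2(-0.4251,0.0445)=-1.4664;  ψ=arccos(0.4379)=1.1175;  θ3=γ+ψ≈-0.3489

θ₁ = 0.6981, θ₂ = -0.0001, θ₃ = -0.3489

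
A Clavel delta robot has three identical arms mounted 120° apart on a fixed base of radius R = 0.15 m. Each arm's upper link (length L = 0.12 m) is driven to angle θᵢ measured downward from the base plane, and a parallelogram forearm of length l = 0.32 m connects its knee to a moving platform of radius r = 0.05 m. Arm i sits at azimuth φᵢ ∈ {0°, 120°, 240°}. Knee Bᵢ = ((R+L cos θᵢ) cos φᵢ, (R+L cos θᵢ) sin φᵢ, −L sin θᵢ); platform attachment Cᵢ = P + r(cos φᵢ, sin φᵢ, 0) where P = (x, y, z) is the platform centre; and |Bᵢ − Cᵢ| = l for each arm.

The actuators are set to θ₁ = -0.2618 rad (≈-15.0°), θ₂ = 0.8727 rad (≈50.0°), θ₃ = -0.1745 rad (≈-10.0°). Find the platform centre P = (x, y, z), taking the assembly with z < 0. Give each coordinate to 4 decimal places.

(0.0603, -0.0923, -0.2329)

arm 1 at φ=0.0°: (R−r)+L cos θ1 = 0.2159;  S1 = (0.2159, 0.0000, 0.0311)
S2 = (0.1771·cos120.0°, 0.1771·sin120.0°, -0.0919) = (-0.0886, 0.1534, -0.0919)
S3 = (0.2182·cos240.0°, 0.2182·sin240.0°, 0.0208) = (-0.1091, -0.1889, 0.0208)
|S₂|²−|S₁|² = -0.0078;  |S₃|²−|S₁|² = 0.0005
plane₁₂: -0.6090x+0.3068y+-0.2460z = -0.0078
Cramer: x(z) = 0.0065-0.2310z;  y(z) = -0.0124+0.3432z
sphere 1 gives Az²+Bz+C=0 with A=1.1712, B=0.0261, C=-0.0574;  B²−4AC=0.2697;  roots -0.2329, 0.2106;  negative root z = -0.2329
x = 0.0603, y = -0.0923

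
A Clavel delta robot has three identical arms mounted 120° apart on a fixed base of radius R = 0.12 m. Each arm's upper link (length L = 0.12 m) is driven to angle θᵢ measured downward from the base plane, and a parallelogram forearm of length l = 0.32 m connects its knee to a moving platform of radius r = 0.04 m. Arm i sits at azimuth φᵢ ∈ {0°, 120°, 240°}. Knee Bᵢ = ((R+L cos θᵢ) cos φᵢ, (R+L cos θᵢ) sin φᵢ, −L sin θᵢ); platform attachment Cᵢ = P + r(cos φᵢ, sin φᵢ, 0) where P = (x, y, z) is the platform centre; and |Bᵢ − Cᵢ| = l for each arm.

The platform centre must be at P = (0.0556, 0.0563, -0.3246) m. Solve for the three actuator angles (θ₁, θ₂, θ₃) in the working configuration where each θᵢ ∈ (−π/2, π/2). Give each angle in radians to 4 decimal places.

θ₁ = 0.3489, θ₂ = 0.5235, θ₃ = 0.9601

rotate P by −φ1: (0.0556, 0.0563, -0.3246)
  e−x'=0.0244;  (l²−L²−(e−x')²−y'²−z²)/2L = -0.0880
  √(A²+B²)=0.3255;  θ1 = -1.4958+1.8447 ≈ 0.3489
arm 2 (φ=120.0°): x'=0.0210, y'=-0.0763
  A=0.0590, B=-0.3246, C=(l²−L²−A²−y'²−z²)/(2L)=-0.1111
  θ2 = atan2(B,A) + arccos(C/0.3299) = 0.5235
rotate P by −φ3: (-0.0766, 0.0200, -0.3246)
  A cos θ + B sin θ = C:  0.1566·cos θ + -0.3246·sin θ = -0.1761
  √(A²+B²)=0.3604;  θ3 = -1.1214+2.0815 ≈ 0.9601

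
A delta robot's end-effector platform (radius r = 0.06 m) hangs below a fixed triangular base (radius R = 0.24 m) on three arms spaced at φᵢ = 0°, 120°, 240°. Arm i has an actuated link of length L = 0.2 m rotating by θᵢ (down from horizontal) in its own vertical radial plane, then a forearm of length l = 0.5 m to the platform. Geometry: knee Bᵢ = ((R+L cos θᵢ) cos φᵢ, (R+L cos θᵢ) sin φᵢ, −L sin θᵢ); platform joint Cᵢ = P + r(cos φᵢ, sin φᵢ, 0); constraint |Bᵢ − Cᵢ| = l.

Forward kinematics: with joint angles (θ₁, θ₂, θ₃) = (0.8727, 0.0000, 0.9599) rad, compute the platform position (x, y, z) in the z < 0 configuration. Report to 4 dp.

(-0.0666, 0.1473, -0.4491)

φ1=0.0°: virtual centre (0.3086, 0.0000, -0.1532), radius l
arm 2 at φ=120.0°: e+L cos θ2 = 0.3800;  S2 = (-0.1900, 0.3291, 0.0000)
arm 3 at φ=240.0°: e+L cos θ3 = 0.2947;  S3 = (-0.1474, -0.2552, -0.1638)
|S₂|²−|S₁|² = 0.0257;  |S₃|²−|S₁|² = -0.0050
[-0.9971 0.6582 0.3064]·P = 0.0257;  [-0.9118 -0.5105 -0.0212]·P = -0.0050
det = 1.1091;  x = -0.0089+0.1284z,  y = 0.0256+-0.2710z
sphere 1 gives Az²+Bz+C=0 with A=1.0899, B=0.2110, C=-0.1251;  B²−4AC=0.5899;  roots -0.4491, 0.2556;  negative root z = -0.4491
x = -0.0666, y = 0.1473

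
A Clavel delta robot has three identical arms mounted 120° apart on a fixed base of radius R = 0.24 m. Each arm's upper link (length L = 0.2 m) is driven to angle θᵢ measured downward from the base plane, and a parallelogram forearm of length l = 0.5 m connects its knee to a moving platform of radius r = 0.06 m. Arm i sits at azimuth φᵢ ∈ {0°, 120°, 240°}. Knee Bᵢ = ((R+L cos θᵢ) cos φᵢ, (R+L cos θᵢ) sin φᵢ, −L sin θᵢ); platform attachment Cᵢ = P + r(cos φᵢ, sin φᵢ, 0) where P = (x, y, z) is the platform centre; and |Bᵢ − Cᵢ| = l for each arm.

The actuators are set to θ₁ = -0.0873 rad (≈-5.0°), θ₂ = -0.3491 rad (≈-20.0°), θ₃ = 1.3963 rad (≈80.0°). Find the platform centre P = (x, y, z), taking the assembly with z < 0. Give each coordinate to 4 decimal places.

(0.1120, 0.2440, -0.3276)

O1 = (0.3792·cos0.0°, 0.3792·sin0.0°, 0.0174) = (0.3792, 0.0000, 0.0174)
φ2=120.0°: virtual centre (-0.1840, 0.3186, 0.0684), radius l
φ3=240.0°: virtual centre (-0.1074, -0.1860, -0.1970), radius l
subtract pairs → two planes through P
plane₁₂: -1.1264x+0.6373y+0.1019z = -0.0041
det = 1.0391;  x = 0.0378+-0.2265z,  y = 0.0604+-0.5603z
into |P−O₁|² = l²: 1.3652z² + 0.0521z + -0.1295 = 0;  Δ = 0.7097;  z = -0.3276 or 0.2894 → z<0 root = -0.3276
x = 0.1120, y = 0.2440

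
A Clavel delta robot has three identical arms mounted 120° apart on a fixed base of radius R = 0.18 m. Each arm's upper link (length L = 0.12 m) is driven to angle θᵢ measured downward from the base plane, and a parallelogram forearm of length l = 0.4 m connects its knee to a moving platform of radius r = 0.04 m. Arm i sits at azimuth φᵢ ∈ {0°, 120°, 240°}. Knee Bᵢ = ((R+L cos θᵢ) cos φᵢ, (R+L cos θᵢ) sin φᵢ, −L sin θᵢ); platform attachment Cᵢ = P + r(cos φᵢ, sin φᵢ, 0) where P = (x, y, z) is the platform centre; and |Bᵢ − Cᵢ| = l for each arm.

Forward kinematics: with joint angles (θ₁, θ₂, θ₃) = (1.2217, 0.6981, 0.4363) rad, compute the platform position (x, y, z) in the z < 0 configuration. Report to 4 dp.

(-0.0923, -0.0294, -0.4034)

φ1=0.0°: virtual centre (0.1810, 0.0000, -0.1128), radius l
centre 2 = (0.2319·cos120.0°, 0.2319·sin120.0°, -0.0771) = (-0.1160, 0.2009, -0.0771)
centre 3 = (0.2488·cos240.0°, 0.2488·sin240.0°, -0.0507) = (-0.1244, -0.2154, -0.0507)
eliminate P² terms by subtracting sphere 1 from 2 and 3
linear system: -0.5940x+0.4017y = 0.0142−0.0713z; -0.6109x+-0.4309y = 0.0190−0.1241z
det = 0.5013;  x = -0.0274+0.1607z,  y = -0.0051+0.0602z
sphere 1 gives Az²+Bz+C=0 with A=1.0294, B=0.1579, C=-0.1038;  B²−4AC=0.4523;  roots -0.4034, 0.2500;  negative root z = -0.4034
x = -0.0923, y = -0.0294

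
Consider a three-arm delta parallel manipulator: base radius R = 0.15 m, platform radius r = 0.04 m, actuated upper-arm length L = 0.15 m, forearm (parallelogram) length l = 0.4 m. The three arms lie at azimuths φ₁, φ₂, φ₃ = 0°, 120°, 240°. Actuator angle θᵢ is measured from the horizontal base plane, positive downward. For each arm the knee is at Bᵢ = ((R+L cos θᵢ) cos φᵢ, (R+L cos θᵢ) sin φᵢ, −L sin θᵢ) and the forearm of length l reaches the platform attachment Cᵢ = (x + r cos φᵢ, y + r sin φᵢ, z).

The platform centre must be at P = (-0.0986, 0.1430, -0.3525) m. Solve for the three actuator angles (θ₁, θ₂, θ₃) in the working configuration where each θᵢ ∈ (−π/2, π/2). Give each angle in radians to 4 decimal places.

rotate P by −φ1: (-0.0986, 0.1430, -0.3525)
  A cos θ + B sin θ = C:  0.2086·cos θ + -0.3525·sin θ = -0.1691
  θ1 = atan2(B,A) + arccos(C/0.4096) = 0.9598
rotate P by −φ2: (0.1731, 0.0139, -0.3525)
  A cos θ + B sin θ = C:  -0.0631·cos θ + -0.3525·sin θ = 0.0302
  √(A²+B²)=0.3581;  θ2 = -1.7480+1.4863 ≈ -0.2617
φ3=240.0° → target in arm frame (-0.0745, -0.1569)
  A cos θ + B sin θ = C:  0.1845·cos θ + -0.3525·sin θ = -0.1514
  θ3 = atan2(B,A) + arccos(C/0.3979) = 0.8727

θ₁ = 0.9598, θ₂ = -0.2617, θ₃ = 0.8727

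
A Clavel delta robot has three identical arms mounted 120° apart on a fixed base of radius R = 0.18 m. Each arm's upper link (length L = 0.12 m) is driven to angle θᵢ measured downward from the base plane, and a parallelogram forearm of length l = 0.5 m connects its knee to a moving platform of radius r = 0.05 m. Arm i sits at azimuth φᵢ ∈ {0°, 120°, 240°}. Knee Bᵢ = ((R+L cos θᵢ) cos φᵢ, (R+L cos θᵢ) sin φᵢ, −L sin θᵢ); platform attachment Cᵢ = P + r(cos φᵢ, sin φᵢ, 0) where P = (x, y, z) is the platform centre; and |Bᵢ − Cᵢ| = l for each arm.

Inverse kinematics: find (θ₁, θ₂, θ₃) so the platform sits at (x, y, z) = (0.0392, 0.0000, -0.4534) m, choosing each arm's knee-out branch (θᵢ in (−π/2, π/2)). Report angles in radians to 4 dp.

θ₁ = 0.0001, θ₂ = 0.2620, θ₃ = 0.2620

rotate P by −φ1: (0.0392, 0.0000, -0.4534)
  A cos θ + B sin θ = C:  0.0908·cos θ + -0.4534·sin θ = 0.0908
  θ1 = atan2(B,A) + arccos(C/0.4624) = 0.0001
φ2=120.0° → target in arm frame (-0.0196, -0.0339)
  A=0.1496, B=-0.4534, C=(l²−L²−A²−y'²−z²)/(2L)=0.0271
  √(A²+B²)=0.4774;  θ2 = -1.2521+1.5141 ≈ 0.2620
arm 3 (φ=240.0°): x'=-0.0196, y'=0.0339
  A cos θ + B sin θ = C:  0.1496·cos θ + -0.4534·sin θ = 0.0271
  √(A²+B²)=0.4774;  θ3 = -1.2521+1.5141 ≈ 0.2620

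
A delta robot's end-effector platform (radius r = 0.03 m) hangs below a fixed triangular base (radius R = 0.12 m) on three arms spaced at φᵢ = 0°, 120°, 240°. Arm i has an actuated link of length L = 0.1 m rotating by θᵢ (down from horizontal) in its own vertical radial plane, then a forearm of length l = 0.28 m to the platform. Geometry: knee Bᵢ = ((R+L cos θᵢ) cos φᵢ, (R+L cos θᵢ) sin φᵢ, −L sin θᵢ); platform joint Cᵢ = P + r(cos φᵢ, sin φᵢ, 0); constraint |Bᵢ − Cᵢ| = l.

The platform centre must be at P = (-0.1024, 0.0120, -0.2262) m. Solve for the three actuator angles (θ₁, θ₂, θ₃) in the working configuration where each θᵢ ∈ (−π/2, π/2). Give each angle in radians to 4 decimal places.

θ₁ = 1.0470, θ₂ = -0.0870, θ₃ = 0.0875

φ1=0.0° → target in arm frame (-0.1024, 0.0120)
  A cos θ + B sin θ = C:  0.1924·cos θ + -0.2262·sin θ = -0.0996
  θ1 = atan2(B,A) + arccos(C/0.2970) = 1.0470
φ2=120.0° → target in arm frame (0.0616, 0.0827)
  A cos θ + B sin θ = C:  0.0284·cos θ + -0.2262·sin θ = 0.0480
  √(A²+B²)=0.2280;  θ2 = -1.4459+1.3589 ≈ -0.0870
arm 3 (φ=240.0°): x'=0.0408, y'=-0.0947
  A cos θ + B sin θ = C:  0.0492·cos θ + -0.2262·sin θ = 0.0292
  √(A²+B²)=0.2315;  θ3 = -1.3567+1.4441 ≈ 0.0875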